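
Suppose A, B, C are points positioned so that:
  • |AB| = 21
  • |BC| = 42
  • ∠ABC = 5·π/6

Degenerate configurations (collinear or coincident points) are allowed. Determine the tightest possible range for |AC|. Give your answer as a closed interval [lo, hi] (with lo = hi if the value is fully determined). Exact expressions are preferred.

|AB| ∈ {21}
|BC| ∈ {42}
|AC| ∈ {21·√(2·√(3) + 5)}

|AC| = 21·√(2·√(3) + 5)  (≈ 61.0956)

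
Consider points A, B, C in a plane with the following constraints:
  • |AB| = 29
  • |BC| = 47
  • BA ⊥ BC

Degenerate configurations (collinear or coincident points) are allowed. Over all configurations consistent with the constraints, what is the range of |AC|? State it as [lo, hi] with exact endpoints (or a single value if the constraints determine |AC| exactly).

|AC| = 5·√(122)  (≈ 55.2268)

|AB| ∈ {29}
|BC| ∈ {47}
|AC| ∈ {5·√(122)}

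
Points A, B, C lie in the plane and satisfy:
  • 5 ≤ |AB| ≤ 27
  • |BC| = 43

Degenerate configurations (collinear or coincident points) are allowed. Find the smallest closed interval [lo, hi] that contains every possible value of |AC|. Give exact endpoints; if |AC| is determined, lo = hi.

|AC| ∈ [16, 70]  (≈ [16.0000, 70.0000])

|AB| ∈ [5, 27]
|BC| ∈ {43}
|AC| ∈ [16, 70]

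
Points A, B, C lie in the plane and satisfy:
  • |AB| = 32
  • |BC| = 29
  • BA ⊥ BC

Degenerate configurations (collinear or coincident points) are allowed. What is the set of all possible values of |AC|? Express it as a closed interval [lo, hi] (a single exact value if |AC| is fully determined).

|AC| = √(1865)  (≈ 43.1856)

|AB| ∈ {32}
|BC| ∈ {29}
|AC| ∈ {√(1865)}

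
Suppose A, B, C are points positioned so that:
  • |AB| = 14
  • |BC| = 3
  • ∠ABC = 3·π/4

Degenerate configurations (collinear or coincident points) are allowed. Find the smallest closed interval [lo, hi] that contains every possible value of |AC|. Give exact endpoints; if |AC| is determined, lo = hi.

|AB| ∈ {14}
|BC| ∈ {3}
|AC| ∈ {√(42·√(2) + 205)}

|AC| = √(42·√(2) + 205)  (≈ 16.2603)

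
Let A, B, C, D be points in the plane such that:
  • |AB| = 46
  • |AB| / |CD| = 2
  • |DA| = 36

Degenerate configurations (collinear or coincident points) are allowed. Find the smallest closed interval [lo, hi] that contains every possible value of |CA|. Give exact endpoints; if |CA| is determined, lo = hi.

|CA| ∈ [13, 59]  (≈ [13.0000, 59.0000])

|AB| ∈ {46}
|AD| ∈ {36}
|CD| ∈ {23}
|BD| ∈ [10, 82]
|AC| ∈ [13, 59]
|BC| ∈ [0, 105]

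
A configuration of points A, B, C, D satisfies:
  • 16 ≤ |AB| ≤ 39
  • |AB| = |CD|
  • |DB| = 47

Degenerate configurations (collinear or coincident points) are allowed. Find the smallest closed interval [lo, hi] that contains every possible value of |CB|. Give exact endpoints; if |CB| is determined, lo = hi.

|AB| ∈ [16, 39]
|BD| ∈ {47}
|CD| ∈ [16, 39]
|AD| ∈ [8, 86]
|BC| ∈ [8, 86]
|AC| ∈ [0, 125]

|CB| ∈ [8, 86]  (≈ [8.0000, 86.0000])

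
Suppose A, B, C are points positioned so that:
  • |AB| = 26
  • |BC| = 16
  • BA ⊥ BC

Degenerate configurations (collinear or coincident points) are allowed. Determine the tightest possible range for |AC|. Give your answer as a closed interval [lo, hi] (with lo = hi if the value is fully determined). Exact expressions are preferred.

|AC| = 2·√(233)  (≈ 30.5287)

|AB| ∈ {26}
|BC| ∈ {16}
|AC| ∈ {2·√(233)}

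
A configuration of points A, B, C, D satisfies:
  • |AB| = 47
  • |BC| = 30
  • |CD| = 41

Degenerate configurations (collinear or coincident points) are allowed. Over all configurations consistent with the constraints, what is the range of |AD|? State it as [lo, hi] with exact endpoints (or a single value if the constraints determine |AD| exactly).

|AD| ∈ [0, 118]  (≈ [0.0000, 118.0000])

|AB| ∈ {47}
|BC| ∈ {30}
|CD| ∈ {41}
|AC| ∈ [17, 77]
|BD| ∈ [11, 71]
|AD| ∈ [0, 118]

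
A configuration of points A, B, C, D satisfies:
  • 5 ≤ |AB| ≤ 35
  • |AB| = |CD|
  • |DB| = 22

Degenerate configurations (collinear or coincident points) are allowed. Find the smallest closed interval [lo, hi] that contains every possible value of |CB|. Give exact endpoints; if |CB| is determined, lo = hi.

|CB| ∈ [0, 57]  (≈ [0.0000, 57.0000])

|AB| ∈ [5, 35]
|BD| ∈ {22}
|CD| ∈ [5, 35]
|AD| ∈ [0, 57]
|BC| ∈ [0, 57]
|AC| ∈ [0, 92]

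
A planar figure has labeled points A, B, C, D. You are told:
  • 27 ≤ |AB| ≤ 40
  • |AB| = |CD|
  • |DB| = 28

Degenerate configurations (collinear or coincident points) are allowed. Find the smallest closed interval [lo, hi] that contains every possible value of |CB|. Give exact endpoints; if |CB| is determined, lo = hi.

|AB| ∈ [27, 40]
|BD| ∈ {28}
|CD| ∈ [27, 40]
|AD| ∈ [0, 68]
|BC| ∈ [0, 68]
|AC| ∈ [0, 108]

|CB| ∈ [0, 68]  (≈ [0.0000, 68.0000])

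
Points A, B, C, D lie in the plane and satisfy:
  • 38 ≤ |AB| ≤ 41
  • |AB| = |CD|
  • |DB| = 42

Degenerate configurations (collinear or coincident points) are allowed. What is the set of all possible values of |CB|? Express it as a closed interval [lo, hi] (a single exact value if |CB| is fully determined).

|CB| ∈ [1, 83]  (≈ [1.0000, 83.0000])

|AB| ∈ [38, 41]
|BD| ∈ {42}
|CD| ∈ [38, 41]
|AD| ∈ [1, 83]
|BC| ∈ [1, 83]
|AC| ∈ [0, 124]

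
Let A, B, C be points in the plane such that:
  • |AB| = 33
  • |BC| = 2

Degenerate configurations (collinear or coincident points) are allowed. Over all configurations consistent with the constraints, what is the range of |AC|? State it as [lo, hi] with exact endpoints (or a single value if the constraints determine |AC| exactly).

|AB| ∈ {33}
|BC| ∈ {2}
|AC| ∈ [31, 35]

|AC| ∈ [31, 35]  (≈ [31.0000, 35.0000])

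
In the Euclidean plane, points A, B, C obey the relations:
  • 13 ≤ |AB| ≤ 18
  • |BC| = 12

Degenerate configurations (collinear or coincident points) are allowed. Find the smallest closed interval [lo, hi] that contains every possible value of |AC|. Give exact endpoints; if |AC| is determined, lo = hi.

|AC| ∈ [1, 30]  (≈ [1.0000, 30.0000])

|AB| ∈ [13, 18]
|BC| ∈ {12}
|AC| ∈ [1, 30]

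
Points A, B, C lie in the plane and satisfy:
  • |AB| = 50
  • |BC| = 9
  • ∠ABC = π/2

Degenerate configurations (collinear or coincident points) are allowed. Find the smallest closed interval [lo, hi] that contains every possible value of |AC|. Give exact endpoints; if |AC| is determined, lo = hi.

|AB| ∈ {50}
|BC| ∈ {9}
|AC| ∈ {√(2581)}

|AC| = √(2581)  (≈ 50.8035)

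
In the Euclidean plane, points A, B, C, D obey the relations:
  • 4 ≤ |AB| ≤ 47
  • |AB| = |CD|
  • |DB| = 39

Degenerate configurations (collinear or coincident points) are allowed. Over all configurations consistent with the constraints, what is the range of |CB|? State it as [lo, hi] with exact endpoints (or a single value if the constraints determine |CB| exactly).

|AB| ∈ [4, 47]
|BD| ∈ {39}
|CD| ∈ [4, 47]
|AD| ∈ [0, 86]
|BC| ∈ [0, 86]
|AC| ∈ [0, 133]

|CB| ∈ [0, 86]  (≈ [0.0000, 86.0000])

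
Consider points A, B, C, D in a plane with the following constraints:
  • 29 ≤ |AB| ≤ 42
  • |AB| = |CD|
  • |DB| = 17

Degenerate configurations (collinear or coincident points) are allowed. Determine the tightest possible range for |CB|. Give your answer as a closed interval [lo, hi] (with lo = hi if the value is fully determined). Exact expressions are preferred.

|CB| ∈ [12, 59]  (≈ [12.0000, 59.0000])

|AB| ∈ [29, 42]
|BD| ∈ {17}
|CD| ∈ [29, 42]
|AD| ∈ [12, 59]
|BC| ∈ [12, 59]
|AC| ∈ [0, 101]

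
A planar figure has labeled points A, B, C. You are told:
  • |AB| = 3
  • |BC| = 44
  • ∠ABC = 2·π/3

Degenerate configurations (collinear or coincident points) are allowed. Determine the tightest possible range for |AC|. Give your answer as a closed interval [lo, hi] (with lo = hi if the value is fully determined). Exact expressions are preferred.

|AC| = √(2077)  (≈ 45.5741)

|AB| ∈ {3}
|BC| ∈ {44}
|AC| ∈ {√(2077)}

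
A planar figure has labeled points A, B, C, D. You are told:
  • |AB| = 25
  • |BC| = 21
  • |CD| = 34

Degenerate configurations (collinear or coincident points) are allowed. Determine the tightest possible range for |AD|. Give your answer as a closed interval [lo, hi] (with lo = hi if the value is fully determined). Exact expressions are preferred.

|AB| ∈ {25}
|BC| ∈ {21}
|CD| ∈ {34}
|AC| ∈ [4, 46]
|BD| ∈ [13, 55]
|AD| ∈ [0, 80]

|AD| ∈ [0, 80]  (≈ [0.0000, 80.0000])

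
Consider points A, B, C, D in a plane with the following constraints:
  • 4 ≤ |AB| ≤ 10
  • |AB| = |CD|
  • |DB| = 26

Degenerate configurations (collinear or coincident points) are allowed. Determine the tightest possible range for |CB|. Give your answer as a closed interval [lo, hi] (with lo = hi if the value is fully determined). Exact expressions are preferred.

|CB| ∈ [16, 36]  (≈ [16.0000, 36.0000])

|AB| ∈ [4, 10]
|BD| ∈ {26}
|CD| ∈ [4, 10]
|AD| ∈ [16, 36]
|BC| ∈ [16, 36]
|AC| ∈ [6, 46]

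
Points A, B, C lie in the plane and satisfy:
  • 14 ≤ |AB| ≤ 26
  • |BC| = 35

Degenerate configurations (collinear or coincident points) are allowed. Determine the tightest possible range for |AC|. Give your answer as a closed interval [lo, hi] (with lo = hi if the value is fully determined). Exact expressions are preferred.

|AC| ∈ [9, 61]  (≈ [9.0000, 61.0000])

|AB| ∈ [14, 26]
|BC| ∈ {35}
|AC| ∈ [9, 61]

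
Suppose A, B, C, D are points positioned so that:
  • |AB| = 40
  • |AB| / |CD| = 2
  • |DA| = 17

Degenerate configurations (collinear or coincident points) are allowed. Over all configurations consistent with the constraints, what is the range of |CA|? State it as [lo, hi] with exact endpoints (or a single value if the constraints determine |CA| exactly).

|CA| ∈ [3, 37]  (≈ [3.0000, 37.0000])

|AB| ∈ {40}
|AD| ∈ {17}
|CD| ∈ {20}
|BD| ∈ [23, 57]
|AC| ∈ [3, 37]
|BC| ∈ [3, 77]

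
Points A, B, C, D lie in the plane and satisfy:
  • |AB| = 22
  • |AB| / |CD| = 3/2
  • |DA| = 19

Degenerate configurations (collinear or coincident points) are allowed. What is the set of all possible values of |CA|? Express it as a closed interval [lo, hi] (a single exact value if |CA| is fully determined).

|AB| ∈ {22}
|AD| ∈ {19}
|CD| ∈ {44/3}
|BD| ∈ [3, 41]
|AC| ∈ [13/3, 101/3]
|BC| ∈ [0, 167/3]

|CA| ∈ [13/3, 101/3]  (≈ [4.3333, 33.6667])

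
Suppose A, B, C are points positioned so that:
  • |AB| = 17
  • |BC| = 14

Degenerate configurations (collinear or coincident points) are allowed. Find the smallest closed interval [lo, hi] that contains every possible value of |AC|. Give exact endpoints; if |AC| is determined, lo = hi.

|AC| ∈ [3, 31]  (≈ [3.0000, 31.0000])

|AB| ∈ {17}
|BC| ∈ {14}
|AC| ∈ [3, 31]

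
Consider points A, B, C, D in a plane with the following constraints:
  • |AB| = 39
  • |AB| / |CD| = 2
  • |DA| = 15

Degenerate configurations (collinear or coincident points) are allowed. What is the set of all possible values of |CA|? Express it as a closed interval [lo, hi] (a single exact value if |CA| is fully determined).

|AB| ∈ {39}
|AD| ∈ {15}
|CD| ∈ {39/2}
|BD| ∈ [24, 54]
|AC| ∈ [9/2, 69/2]
|BC| ∈ [9/2, 147/2]

|CA| ∈ [9/2, 69/2]  (≈ [4.5000, 34.5000])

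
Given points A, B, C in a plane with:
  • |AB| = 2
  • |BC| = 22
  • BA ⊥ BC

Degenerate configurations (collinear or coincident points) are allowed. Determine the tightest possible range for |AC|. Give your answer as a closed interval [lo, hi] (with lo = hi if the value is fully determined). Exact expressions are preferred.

|AC| = 2·√(122)  (≈ 22.0907)

|AB| ∈ {2}
|BC| ∈ {22}
|AC| ∈ {2·√(122)}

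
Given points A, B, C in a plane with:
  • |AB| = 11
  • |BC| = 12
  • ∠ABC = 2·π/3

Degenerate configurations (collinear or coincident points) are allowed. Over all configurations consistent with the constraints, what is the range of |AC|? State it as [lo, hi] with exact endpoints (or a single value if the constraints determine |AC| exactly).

|AB| ∈ {11}
|BC| ∈ {12}
|AC| ∈ {√(397)}

|AC| = √(397)  (≈ 19.9249)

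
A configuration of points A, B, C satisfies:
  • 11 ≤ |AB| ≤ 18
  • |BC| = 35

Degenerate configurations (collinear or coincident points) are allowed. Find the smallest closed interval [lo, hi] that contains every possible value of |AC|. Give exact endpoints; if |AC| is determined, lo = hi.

|AB| ∈ [11, 18]
|BC| ∈ {35}
|AC| ∈ [17, 53]

|AC| ∈ [17, 53]  (≈ [17.0000, 53.0000])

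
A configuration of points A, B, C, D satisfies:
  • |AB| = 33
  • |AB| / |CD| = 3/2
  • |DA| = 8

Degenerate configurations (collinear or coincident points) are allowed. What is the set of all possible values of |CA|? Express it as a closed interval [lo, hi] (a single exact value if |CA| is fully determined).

|CA| ∈ [14, 30]  (≈ [14.0000, 30.0000])

|AB| ∈ {33}
|AD| ∈ {8}
|CD| ∈ {22}
|BD| ∈ [25, 41]
|AC| ∈ [14, 30]
|BC| ∈ [3, 63]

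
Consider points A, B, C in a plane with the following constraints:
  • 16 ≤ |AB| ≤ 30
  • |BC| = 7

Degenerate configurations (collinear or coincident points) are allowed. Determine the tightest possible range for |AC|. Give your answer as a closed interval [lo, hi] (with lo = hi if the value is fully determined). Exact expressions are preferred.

|AB| ∈ [16, 30]
|BC| ∈ {7}
|AC| ∈ [9, 37]

|AC| ∈ [9, 37]  (≈ [9.0000, 37.0000])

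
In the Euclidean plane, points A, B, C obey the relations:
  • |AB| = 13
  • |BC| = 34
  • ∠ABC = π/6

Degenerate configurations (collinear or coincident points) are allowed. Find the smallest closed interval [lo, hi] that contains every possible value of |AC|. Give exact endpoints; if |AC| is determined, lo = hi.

|AB| ∈ {13}
|BC| ∈ {34}
|AC| ∈ {√(1325 - 442·√(3))}

|AC| = √(1325 - 442·√(3))  (≈ 23.6523)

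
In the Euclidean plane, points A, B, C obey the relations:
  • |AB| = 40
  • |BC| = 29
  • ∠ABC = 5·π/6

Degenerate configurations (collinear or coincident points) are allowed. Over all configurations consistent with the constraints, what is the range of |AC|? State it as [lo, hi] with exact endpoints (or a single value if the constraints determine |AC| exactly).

|AB| ∈ {40}
|BC| ∈ {29}
|AC| ∈ {√(1160·√(3) + 2441)}

|AC| = √(1160·√(3) + 2441)  (≈ 66.7097)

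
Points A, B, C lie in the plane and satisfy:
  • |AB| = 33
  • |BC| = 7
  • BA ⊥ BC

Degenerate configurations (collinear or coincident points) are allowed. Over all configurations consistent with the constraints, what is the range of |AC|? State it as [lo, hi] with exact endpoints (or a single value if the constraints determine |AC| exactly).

|AC| = √(1138)  (≈ 33.7343)

|AB| ∈ {33}
|BC| ∈ {7}
|AC| ∈ {√(1138)}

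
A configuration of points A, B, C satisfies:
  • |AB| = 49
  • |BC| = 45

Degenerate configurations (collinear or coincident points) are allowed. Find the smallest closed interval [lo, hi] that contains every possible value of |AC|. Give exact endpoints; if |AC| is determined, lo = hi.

|AB| ∈ {49}
|BC| ∈ {45}
|AC| ∈ [4, 94]

|AC| ∈ [4, 94]  (≈ [4.0000, 94.0000])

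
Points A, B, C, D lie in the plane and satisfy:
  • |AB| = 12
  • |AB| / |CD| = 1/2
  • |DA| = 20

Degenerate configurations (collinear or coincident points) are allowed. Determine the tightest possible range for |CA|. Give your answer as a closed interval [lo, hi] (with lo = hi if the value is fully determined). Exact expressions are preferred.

|CA| ∈ [4, 44]  (≈ [4.0000, 44.0000])

|AB| ∈ {12}
|AD| ∈ {20}
|CD| ∈ {24}
|BD| ∈ [8, 32]
|AC| ∈ [4, 44]
|BC| ∈ [0, 56]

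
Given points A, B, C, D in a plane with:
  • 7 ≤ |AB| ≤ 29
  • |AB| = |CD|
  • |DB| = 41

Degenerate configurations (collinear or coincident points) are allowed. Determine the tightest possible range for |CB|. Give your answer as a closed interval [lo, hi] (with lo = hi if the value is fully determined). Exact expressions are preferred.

|CB| ∈ [12, 70]  (≈ [12.0000, 70.0000])

|AB| ∈ [7, 29]
|BD| ∈ {41}
|CD| ∈ [7, 29]
|AD| ∈ [12, 70]
|BC| ∈ [12, 70]
|AC| ∈ [0, 99]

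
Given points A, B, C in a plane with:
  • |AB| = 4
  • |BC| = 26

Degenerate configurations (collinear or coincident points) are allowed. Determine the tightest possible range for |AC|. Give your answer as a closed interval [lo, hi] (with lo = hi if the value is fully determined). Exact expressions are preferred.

|AB| ∈ {4}
|BC| ∈ {26}
|AC| ∈ [22, 30]

|AC| ∈ [22, 30]  (≈ [22.0000, 30.0000])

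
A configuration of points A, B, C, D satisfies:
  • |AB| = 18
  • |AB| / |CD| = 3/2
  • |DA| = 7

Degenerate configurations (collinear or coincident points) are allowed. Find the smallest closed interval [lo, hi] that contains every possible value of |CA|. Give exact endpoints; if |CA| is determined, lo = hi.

|CA| ∈ [5, 19]  (≈ [5.0000, 19.0000])

|AB| ∈ {18}
|AD| ∈ {7}
|CD| ∈ {12}
|BD| ∈ [11, 25]
|AC| ∈ [5, 19]
|BC| ∈ [0, 37]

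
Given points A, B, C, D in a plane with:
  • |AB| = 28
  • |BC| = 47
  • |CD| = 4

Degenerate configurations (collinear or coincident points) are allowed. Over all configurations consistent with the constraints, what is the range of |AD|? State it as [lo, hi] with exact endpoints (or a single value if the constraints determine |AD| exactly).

|AD| ∈ [15, 79]  (≈ [15.0000, 79.0000])

|AB| ∈ {28}
|BC| ∈ {47}
|CD| ∈ {4}
|AC| ∈ [19, 75]
|BD| ∈ [43, 51]
|AD| ∈ [15, 79]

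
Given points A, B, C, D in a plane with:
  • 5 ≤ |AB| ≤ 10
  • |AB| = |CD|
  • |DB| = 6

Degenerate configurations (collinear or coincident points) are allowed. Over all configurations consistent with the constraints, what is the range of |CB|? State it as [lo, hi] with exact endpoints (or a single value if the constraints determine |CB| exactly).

|CB| ∈ [0, 16]  (≈ [0.0000, 16.0000])

|AB| ∈ [5, 10]
|BD| ∈ {6}
|CD| ∈ [5, 10]
|AD| ∈ [0, 16]
|BC| ∈ [0, 16]
|AC| ∈ [0, 26]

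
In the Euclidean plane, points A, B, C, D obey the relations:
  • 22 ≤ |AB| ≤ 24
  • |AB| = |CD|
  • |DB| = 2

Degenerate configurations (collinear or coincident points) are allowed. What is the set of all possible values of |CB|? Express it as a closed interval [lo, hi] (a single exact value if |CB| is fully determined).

|CB| ∈ [20, 26]  (≈ [20.0000, 26.0000])

|AB| ∈ [22, 24]
|BD| ∈ {2}
|CD| ∈ [22, 24]
|AD| ∈ [20, 26]
|BC| ∈ [20, 26]
|AC| ∈ [0, 50]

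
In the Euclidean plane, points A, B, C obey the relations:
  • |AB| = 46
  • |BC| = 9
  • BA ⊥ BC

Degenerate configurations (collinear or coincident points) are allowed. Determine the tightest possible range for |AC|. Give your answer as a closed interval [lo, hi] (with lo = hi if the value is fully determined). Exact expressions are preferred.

|AC| = 13·√(13)  (≈ 46.8722)

|AB| ∈ {46}
|BC| ∈ {9}
|AC| ∈ {13·√(13)}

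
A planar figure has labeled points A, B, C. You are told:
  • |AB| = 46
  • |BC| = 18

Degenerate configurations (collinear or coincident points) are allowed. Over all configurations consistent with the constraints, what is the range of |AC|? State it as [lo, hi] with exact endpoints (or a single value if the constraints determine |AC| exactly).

|AB| ∈ {46}
|BC| ∈ {18}
|AC| ∈ [28, 64]

|AC| ∈ [28, 64]  (≈ [28.0000, 64.0000])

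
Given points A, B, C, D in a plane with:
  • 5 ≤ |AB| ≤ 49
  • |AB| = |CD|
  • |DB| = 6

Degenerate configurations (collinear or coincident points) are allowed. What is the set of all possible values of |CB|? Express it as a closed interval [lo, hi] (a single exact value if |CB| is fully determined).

|AB| ∈ [5, 49]
|BD| ∈ {6}
|CD| ∈ [5, 49]
|AD| ∈ [0, 55]
|BC| ∈ [0, 55]
|AC| ∈ [0, 104]

|CB| ∈ [0, 55]  (≈ [0.0000, 55.0000])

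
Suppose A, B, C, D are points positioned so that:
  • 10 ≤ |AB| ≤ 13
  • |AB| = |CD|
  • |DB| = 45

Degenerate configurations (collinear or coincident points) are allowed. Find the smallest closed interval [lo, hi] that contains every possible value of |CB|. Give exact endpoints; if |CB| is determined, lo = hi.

|AB| ∈ [10, 13]
|BD| ∈ {45}
|CD| ∈ [10, 13]
|AD| ∈ [32, 58]
|BC| ∈ [32, 58]
|AC| ∈ [19, 71]

|CB| ∈ [32, 58]  (≈ [32.0000, 58.0000])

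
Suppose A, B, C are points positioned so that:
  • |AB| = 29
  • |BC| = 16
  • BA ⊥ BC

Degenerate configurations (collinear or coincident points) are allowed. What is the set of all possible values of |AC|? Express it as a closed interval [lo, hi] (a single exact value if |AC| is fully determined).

|AB| ∈ {29}
|BC| ∈ {16}
|AC| ∈ {√(1097)}

|AC| = √(1097)  (≈ 33.1210)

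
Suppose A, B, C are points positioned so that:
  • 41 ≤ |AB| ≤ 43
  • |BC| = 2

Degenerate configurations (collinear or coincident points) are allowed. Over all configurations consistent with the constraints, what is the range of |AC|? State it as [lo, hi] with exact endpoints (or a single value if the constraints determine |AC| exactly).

|AC| ∈ [39, 45]  (≈ [39.0000, 45.0000])

|AB| ∈ [41, 43]
|BC| ∈ {2}
|AC| ∈ [39, 45]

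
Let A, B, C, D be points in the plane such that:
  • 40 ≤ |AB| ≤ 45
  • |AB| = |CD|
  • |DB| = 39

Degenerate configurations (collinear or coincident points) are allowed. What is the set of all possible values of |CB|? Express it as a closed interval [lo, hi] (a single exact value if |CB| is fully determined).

|AB| ∈ [40, 45]
|BD| ∈ {39}
|CD| ∈ [40, 45]
|AD| ∈ [1, 84]
|BC| ∈ [1, 84]
|AC| ∈ [0, 129]

|CB| ∈ [1, 84]  (≈ [1.0000, 84.0000])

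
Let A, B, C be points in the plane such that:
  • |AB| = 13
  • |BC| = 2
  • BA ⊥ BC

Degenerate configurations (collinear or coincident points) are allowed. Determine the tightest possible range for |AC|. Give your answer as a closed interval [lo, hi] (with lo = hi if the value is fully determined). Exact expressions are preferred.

|AB| ∈ {13}
|BC| ∈ {2}
|AC| ∈ {√(173)}

|AC| = √(173)  (≈ 13.1529)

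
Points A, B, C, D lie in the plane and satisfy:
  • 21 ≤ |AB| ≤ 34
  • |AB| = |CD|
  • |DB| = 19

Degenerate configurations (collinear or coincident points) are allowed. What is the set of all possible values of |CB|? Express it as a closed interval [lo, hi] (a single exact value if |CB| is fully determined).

|AB| ∈ [21, 34]
|BD| ∈ {19}
|CD| ∈ [21, 34]
|AD| ∈ [2, 53]
|BC| ∈ [2, 53]
|AC| ∈ [0, 87]

|CB| ∈ [2, 53]  (≈ [2.0000, 53.0000])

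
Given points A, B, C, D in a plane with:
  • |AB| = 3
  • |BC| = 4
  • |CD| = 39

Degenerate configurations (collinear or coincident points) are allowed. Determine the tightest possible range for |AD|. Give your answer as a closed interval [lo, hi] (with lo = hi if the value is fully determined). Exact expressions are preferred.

|AB| ∈ {3}
|BC| ∈ {4}
|CD| ∈ {39}
|AC| ∈ [1, 7]
|BD| ∈ [35, 43]
|AD| ∈ [32, 46]

|AD| ∈ [32, 46]  (≈ [32.0000, 46.0000])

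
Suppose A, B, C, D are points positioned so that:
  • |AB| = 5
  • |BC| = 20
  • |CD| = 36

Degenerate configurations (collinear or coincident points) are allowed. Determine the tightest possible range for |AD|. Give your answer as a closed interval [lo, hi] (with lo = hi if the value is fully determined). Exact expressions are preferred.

|AD| ∈ [11, 61]  (≈ [11.0000, 61.0000])

|AB| ∈ {5}
|BC| ∈ {20}
|CD| ∈ {36}
|AC| ∈ [15, 25]
|BD| ∈ [16, 56]
|AD| ∈ [11, 61]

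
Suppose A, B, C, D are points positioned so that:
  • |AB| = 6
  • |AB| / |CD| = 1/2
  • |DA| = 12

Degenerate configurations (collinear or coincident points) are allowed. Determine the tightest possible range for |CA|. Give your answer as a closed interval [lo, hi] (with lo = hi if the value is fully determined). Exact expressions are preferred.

|CA| ∈ [0, 24]  (≈ [0.0000, 24.0000])

|AB| ∈ {6}
|AD| ∈ {12}
|CD| ∈ {12}
|BD| ∈ [6, 18]
|AC| ∈ [0, 24]
|BC| ∈ [0, 30]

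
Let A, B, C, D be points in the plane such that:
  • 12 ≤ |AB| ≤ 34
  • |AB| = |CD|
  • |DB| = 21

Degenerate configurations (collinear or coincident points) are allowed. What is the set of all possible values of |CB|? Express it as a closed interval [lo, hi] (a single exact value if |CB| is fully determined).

|AB| ∈ [12, 34]
|BD| ∈ {21}
|CD| ∈ [12, 34]
|AD| ∈ [0, 55]
|BC| ∈ [0, 55]
|AC| ∈ [0, 89]

|CB| ∈ [0, 55]  (≈ [0.0000, 55.0000])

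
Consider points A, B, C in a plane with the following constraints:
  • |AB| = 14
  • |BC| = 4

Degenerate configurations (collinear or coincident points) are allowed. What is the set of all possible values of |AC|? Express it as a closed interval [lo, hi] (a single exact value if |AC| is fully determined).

|AB| ∈ {14}
|BC| ∈ {4}
|AC| ∈ [10, 18]

|AC| ∈ [10, 18]  (≈ [10.0000, 18.0000])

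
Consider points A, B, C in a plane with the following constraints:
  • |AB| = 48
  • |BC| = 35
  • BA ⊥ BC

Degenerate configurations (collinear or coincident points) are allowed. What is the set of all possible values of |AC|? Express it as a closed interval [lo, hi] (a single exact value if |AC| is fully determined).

|AB| ∈ {48}
|BC| ∈ {35}
|AC| ∈ {√(3529)}

|AC| = √(3529)  (≈ 59.4054)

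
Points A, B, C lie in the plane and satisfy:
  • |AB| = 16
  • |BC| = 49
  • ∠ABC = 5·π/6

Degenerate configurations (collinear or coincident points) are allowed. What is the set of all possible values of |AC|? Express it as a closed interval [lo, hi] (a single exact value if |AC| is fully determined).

|AB| ∈ {16}
|BC| ∈ {49}
|AC| ∈ {√(784·√(3) + 2657)}

|AC| = √(784·√(3) + 2657)  (≈ 63.3635)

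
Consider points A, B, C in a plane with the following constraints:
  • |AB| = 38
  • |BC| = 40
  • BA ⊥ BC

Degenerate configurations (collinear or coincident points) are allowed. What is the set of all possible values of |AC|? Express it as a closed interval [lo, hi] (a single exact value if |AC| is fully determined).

|AC| = 2·√(761)  (≈ 55.1725)

|AB| ∈ {38}
|BC| ∈ {40}
|AC| ∈ {2·√(761)}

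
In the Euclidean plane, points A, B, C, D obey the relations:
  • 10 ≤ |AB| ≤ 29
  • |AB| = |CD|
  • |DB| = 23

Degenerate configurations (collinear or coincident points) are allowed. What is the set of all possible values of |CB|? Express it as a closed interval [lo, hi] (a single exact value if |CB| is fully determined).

|AB| ∈ [10, 29]
|BD| ∈ {23}
|CD| ∈ [10, 29]
|AD| ∈ [0, 52]
|BC| ∈ [0, 52]
|AC| ∈ [0, 81]

|CB| ∈ [0, 52]  (≈ [0.0000, 52.0000])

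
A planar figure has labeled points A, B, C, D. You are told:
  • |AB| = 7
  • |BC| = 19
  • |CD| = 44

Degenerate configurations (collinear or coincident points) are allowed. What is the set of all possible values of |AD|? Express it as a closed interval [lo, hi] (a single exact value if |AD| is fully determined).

|AD| ∈ [18, 70]  (≈ [18.0000, 70.0000])

|AB| ∈ {7}
|BC| ∈ {19}
|CD| ∈ {44}
|AC| ∈ [12, 26]
|BD| ∈ [25, 63]
|AD| ∈ [18, 70]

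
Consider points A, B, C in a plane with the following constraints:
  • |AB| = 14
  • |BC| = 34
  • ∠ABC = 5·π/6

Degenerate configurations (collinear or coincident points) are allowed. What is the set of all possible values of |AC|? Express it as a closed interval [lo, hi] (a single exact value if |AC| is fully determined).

|AC| = 2·√(119·√(3) + 338)  (≈ 46.6525)

|AB| ∈ {14}
|BC| ∈ {34}
|AC| ∈ {2·√(119·√(3) + 338)}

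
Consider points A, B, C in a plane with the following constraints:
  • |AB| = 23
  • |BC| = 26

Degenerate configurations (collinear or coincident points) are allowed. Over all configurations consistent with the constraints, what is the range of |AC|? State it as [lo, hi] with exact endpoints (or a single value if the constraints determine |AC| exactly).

|AC| ∈ [3, 49]  (≈ [3.0000, 49.0000])

|AB| ∈ {23}
|BC| ∈ {26}
|AC| ∈ [3, 49]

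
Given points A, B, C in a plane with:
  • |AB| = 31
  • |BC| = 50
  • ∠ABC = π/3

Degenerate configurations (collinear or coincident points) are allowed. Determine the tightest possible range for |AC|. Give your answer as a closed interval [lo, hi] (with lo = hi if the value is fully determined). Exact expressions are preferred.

|AB| ∈ {31}
|BC| ∈ {50}
|AC| ∈ {7·√(39)}

|AC| = 7·√(39)  (≈ 43.7150)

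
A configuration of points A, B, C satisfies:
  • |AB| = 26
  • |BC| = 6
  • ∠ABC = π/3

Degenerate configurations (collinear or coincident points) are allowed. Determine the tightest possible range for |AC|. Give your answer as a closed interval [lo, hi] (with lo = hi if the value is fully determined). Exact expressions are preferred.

|AC| = 2·√(139)  (≈ 23.5797)

|AB| ∈ {26}
|BC| ∈ {6}
|AC| ∈ {2·√(139)}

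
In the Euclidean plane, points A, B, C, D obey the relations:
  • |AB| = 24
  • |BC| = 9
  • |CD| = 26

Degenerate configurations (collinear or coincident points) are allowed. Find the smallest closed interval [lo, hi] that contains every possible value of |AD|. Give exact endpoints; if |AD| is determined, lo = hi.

|AD| ∈ [0, 59]  (≈ [0.0000, 59.0000])

|AB| ∈ {24}
|BC| ∈ {9}
|CD| ∈ {26}
|AC| ∈ [15, 33]
|BD| ∈ [17, 35]
|AD| ∈ [0, 59]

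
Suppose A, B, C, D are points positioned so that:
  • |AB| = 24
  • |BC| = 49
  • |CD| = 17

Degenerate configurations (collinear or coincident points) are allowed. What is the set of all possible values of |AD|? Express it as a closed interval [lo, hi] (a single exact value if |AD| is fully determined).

|AB| ∈ {24}
|BC| ∈ {49}
|CD| ∈ {17}
|AC| ∈ [25, 73]
|BD| ∈ [32, 66]
|AD| ∈ [8, 90]

|AD| ∈ [8, 90]  (≈ [8.0000, 90.0000])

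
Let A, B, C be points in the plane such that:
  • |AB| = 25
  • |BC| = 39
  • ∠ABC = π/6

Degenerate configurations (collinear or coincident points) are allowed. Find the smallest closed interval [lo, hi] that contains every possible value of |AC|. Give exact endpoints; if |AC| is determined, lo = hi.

|AC| = √(2146 - 975·√(3))  (≈ 21.3834)

|AB| ∈ {25}
|BC| ∈ {39}
|AC| ∈ {√(2146 - 975·√(3))}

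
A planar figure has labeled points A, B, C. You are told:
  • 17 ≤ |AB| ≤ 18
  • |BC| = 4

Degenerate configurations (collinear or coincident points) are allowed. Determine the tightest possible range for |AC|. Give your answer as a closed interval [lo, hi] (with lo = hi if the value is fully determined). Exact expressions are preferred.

|AB| ∈ [17, 18]
|BC| ∈ {4}
|AC| ∈ [13, 22]

|AC| ∈ [13, 22]  (≈ [13.0000, 22.0000])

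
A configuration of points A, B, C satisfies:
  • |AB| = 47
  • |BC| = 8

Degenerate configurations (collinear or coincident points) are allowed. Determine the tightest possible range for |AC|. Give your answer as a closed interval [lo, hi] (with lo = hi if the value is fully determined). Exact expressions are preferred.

|AC| ∈ [39, 55]  (≈ [39.0000, 55.0000])

|AB| ∈ {47}
|BC| ∈ {8}
|AC| ∈ [39, 55]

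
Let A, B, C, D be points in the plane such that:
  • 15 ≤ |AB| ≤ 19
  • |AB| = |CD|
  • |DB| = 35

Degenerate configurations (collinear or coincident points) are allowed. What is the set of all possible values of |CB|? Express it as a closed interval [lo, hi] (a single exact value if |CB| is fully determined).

|AB| ∈ [15, 19]
|BD| ∈ {35}
|CD| ∈ [15, 19]
|AD| ∈ [16, 54]
|BC| ∈ [16, 54]
|AC| ∈ [0, 73]

|CB| ∈ [16, 54]  (≈ [16.0000, 54.0000])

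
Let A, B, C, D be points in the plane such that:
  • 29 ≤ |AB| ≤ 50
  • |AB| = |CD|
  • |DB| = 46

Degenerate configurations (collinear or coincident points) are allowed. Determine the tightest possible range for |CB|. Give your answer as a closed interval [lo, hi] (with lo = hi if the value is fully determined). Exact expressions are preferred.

|AB| ∈ [29, 50]
|BD| ∈ {46}
|CD| ∈ [29, 50]
|AD| ∈ [0, 96]
|BC| ∈ [0, 96]
|AC| ∈ [0, 146]

|CB| ∈ [0, 96]  (≈ [0.0000, 96.0000])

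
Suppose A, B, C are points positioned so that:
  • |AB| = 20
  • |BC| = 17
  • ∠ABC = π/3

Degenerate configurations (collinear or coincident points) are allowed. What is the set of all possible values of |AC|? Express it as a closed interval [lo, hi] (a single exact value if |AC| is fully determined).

|AB| ∈ {20}
|BC| ∈ {17}
|AC| ∈ {√(349)}

|AC| = √(349)  (≈ 18.6815)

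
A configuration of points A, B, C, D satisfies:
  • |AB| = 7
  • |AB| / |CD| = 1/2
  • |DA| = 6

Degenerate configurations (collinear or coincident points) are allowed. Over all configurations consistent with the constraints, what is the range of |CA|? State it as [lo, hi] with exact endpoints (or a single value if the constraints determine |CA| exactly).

|CA| ∈ [8, 20]  (≈ [8.0000, 20.0000])

|AB| ∈ {7}
|AD| ∈ {6}
|CD| ∈ {14}
|BD| ∈ [1, 13]
|AC| ∈ [8, 20]
|BC| ∈ [1, 27]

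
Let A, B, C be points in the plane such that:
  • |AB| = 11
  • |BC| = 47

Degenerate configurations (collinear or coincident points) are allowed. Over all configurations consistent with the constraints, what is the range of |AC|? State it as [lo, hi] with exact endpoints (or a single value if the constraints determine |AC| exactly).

|AC| ∈ [36, 58]  (≈ [36.0000, 58.0000])

|AB| ∈ {11}
|BC| ∈ {47}
|AC| ∈ [36, 58]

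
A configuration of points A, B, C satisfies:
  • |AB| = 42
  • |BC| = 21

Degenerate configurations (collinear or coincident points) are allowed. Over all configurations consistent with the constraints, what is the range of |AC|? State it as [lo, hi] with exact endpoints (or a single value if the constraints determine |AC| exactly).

|AC| ∈ [21, 63]  (≈ [21.0000, 63.0000])

|AB| ∈ {42}
|BC| ∈ {21}
|AC| ∈ [21, 63]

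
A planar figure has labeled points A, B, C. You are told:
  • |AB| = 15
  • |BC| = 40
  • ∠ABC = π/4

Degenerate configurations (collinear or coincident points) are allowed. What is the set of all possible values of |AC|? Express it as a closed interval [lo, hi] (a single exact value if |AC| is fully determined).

|AC| = 5·√(73 - 24·√(2))  (≈ 31.2485)

|AB| ∈ {15}
|BC| ∈ {40}
|AC| ∈ {5·√(73 - 24·√(2))}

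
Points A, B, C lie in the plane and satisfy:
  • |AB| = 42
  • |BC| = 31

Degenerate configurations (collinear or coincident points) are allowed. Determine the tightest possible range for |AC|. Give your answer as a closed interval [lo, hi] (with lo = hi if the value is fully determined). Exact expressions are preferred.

|AC| ∈ [11, 73]  (≈ [11.0000, 73.0000])

|AB| ∈ {42}
|BC| ∈ {31}
|AC| ∈ [11, 73]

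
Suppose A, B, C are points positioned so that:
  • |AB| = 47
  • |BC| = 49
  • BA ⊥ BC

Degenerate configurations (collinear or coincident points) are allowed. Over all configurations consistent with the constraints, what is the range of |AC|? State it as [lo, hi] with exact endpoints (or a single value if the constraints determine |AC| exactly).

|AC| = √(4610)  (≈ 67.8970)

|AB| ∈ {47}
|BC| ∈ {49}
|AC| ∈ {√(4610)}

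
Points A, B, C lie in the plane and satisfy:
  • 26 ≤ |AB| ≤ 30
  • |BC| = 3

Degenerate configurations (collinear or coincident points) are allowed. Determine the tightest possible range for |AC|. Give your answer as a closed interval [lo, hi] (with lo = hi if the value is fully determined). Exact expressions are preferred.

|AB| ∈ [26, 30]
|BC| ∈ {3}
|AC| ∈ [23, 33]

|AC| ∈ [23, 33]  (≈ [23.0000, 33.0000])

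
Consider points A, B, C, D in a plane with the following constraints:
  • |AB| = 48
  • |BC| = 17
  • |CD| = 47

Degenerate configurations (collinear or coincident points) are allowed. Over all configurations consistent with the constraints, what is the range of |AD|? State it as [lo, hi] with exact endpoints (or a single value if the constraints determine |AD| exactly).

|AD| ∈ [0, 112]  (≈ [0.0000, 112.0000])

|AB| ∈ {48}
|BC| ∈ {17}
|CD| ∈ {47}
|AC| ∈ [31, 65]
|BD| ∈ [30, 64]
|AD| ∈ [0, 112]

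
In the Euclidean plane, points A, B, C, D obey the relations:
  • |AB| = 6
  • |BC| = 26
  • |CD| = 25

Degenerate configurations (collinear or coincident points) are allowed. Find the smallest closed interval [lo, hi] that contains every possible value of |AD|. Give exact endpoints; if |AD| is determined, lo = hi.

|AB| ∈ {6}
|BC| ∈ {26}
|CD| ∈ {25}
|AC| ∈ [20, 32]
|BD| ∈ [1, 51]
|AD| ∈ [0, 57]

|AD| ∈ [0, 57]  (≈ [0.0000, 57.0000])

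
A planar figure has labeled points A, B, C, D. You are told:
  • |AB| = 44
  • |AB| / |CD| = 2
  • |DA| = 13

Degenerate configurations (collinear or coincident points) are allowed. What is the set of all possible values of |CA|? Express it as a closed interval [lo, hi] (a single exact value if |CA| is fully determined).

|CA| ∈ [9, 35]  (≈ [9.0000, 35.0000])

|AB| ∈ {44}
|AD| ∈ {13}
|CD| ∈ {22}
|BD| ∈ [31, 57]
|AC| ∈ [9, 35]
|BC| ∈ [9, 79]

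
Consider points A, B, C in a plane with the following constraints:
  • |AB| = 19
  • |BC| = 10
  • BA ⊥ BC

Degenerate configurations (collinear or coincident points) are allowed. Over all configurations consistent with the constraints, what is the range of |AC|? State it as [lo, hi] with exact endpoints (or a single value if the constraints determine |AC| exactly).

|AB| ∈ {19}
|BC| ∈ {10}
|AC| ∈ {√(461)}

|AC| = √(461)  (≈ 21.4709)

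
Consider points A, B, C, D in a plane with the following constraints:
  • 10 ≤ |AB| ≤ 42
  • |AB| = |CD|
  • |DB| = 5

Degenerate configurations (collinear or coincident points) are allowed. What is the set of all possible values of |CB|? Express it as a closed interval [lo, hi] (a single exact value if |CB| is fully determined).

|AB| ∈ [10, 42]
|BD| ∈ {5}
|CD| ∈ [10, 42]
|AD| ∈ [5, 47]
|BC| ∈ [5, 47]
|AC| ∈ [0, 89]

|CB| ∈ [5, 47]  (≈ [5.0000, 47.0000])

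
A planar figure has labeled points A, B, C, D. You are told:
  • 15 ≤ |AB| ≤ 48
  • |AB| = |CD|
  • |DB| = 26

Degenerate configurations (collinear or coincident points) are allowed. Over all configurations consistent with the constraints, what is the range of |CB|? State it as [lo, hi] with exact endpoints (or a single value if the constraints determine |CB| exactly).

|CB| ∈ [0, 74]  (≈ [0.0000, 74.0000])

|AB| ∈ [15, 48]
|BD| ∈ {26}
|CD| ∈ [15, 48]
|AD| ∈ [0, 74]
|BC| ∈ [0, 74]
|AC| ∈ [0, 122]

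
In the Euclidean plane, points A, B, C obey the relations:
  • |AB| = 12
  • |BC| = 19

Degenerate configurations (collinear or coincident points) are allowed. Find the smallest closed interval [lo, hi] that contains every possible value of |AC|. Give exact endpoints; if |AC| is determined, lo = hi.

|AC| ∈ [7, 31]  (≈ [7.0000, 31.0000])

|AB| ∈ {12}
|BC| ∈ {19}
|AC| ∈ [7, 31]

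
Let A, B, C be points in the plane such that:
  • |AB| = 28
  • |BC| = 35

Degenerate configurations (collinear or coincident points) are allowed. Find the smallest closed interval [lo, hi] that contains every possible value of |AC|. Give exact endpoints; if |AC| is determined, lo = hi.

|AC| ∈ [7, 63]  (≈ [7.0000, 63.0000])

|AB| ∈ {28}
|BC| ∈ {35}
|AC| ∈ [7, 63]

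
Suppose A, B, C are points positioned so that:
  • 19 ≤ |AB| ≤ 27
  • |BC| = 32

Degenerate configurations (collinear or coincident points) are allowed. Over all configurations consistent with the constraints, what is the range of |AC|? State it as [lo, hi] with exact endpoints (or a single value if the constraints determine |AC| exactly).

|AC| ∈ [5, 59]  (≈ [5.0000, 59.0000])

|AB| ∈ [19, 27]
|BC| ∈ {32}
|AC| ∈ [5, 59]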